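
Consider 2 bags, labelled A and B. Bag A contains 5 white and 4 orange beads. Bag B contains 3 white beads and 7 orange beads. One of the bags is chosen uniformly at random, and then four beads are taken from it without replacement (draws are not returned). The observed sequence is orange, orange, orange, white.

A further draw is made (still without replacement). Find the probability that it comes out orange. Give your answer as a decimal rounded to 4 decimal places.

For each hypothesis, P(data | H) works out to: P(data | bag A) = (4/9)(3/8)(2/7)(5/6) = 0.039683; P(data | bag B) = (7/10)(6/9)(5/8)(3/7) = 0.125.
Multiplying each by its prior: 1/2 · 0.039683 = 0.019841, 1/2 · 0.125 = 0.0625; with total 0.082341.
Dividing through by the total gives posterior P(bag A | data) = 0.24096, P(bag B | data) = 0.75904.
So P(orange next | data) = Σ P(orange next | H) P(H | data) = (1/5)(0.24096) + (2/3)(0.75904) = 0.55422.

0.5542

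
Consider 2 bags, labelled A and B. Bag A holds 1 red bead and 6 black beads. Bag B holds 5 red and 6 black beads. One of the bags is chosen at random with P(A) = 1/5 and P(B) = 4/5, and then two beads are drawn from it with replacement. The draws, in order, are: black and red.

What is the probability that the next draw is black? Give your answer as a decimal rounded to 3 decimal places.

0.580

For each hypothesis, P(data | H) works out to: P(data | bag A) = (6/7)(1/7) = 0.12245; P(data | bag B) = (6/11)(5/11) = 0.24793.
Weighting by the prior gives 1/5 · 0.12245 = 0.02449, 4/5 · 0.24793 = 0.19835; with total 0.22284.
The posterior is then P(bag A | data) = 0.1099, P(bag B | data) = 0.8901.
The predictive probability is P(black next | data) = (6/7)(0.1099) + (6/11)(0.8901) = 0.57971.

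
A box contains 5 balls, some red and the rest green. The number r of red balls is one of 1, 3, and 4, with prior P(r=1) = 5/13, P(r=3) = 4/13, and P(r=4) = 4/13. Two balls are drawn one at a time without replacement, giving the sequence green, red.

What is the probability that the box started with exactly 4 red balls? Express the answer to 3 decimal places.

The likelihood of the observed sequence under each hypothesis: P(data | r = 1) = (4/5)(1/4) = 1/5; P(data | r = 3) = (2/5)(3/4) = 3/10; P(data | r = 4) = (1/5)(4/4) = 1/5.
Weighting by the prior gives 5/13 · 1/5 = 1/13, 4/13 · 3/10 = 6/65, 4/13 · 1/5 = 4/65; with total 3/13.
Therefore the posterior P(r = 4 | data) = (4/65) / (3/13) = 4/15.

0.267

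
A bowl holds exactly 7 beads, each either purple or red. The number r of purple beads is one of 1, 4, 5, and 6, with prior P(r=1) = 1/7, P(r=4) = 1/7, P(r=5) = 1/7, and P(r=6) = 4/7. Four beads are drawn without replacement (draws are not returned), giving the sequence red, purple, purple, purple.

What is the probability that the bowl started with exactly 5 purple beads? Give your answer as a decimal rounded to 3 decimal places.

0.179

Under each hypothesis, the probability of the observed sequence is: P(data | r = 1) = (6/7)(1/6)(0/5) = 0; P(data | r = 4) = (3/7)(4/6)(3/5)(2/4) = 3/35; P(data | r = 5) = (2/7)(5/6)(4/5)(3/4) = 1/7; P(data | r = 6) = (1/7)(6/6)(5/5)(4/4) = 1/7.
Weighting by the prior gives 1/7 · 0 = 0, 1/7 · 3/35 = 3/245, 1/7 · 1/7 = 1/49, 4/7 · 1/7 = 4/49; these sum to 4/35.
By Bayes' rule, P(r = 5 | data) = (1/49) / (4/35) = 5/28.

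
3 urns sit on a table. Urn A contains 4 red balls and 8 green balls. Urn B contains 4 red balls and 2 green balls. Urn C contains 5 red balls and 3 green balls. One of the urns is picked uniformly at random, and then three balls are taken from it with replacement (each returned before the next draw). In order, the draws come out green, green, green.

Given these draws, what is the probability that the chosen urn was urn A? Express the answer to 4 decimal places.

Compute the likelihood of the observed sequence for each case: P(data | urn A) = (8/12)(8/12)(8/12) = 0.2963; P(data | urn B) = (2/6)(2/6)(2/6) = 0.037037; P(data | urn C) = (3/8)(3/8)(3/8) = 0.052734.
Weighting by the prior gives 1/3 · 0.2963 = 0.098765, 1/3 · 0.037037 = 0.012346, 1/3 · 0.052734 = 0.017578; these sum to 0.12869.
So P(urn A | data) = (0.098765) / (0.12869) = 0.76747.

0.7675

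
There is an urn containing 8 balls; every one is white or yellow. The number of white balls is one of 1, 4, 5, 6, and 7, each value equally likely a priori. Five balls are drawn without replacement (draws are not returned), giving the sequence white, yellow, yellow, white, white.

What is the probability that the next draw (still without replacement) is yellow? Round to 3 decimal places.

Under each hypothesis, the probability of the observed sequence is: P(data | r = 1) = (1/8)(7/7)(6/6)(0/5) = 0; P(data | r = 4) = (4/8)(4/7)(3/6)(3/5)(2/4) = 0.042857; P(data | r = 5) = (5/8)(3/7)(2/6)(4/5)(3/4) = 0.053571; P(data | r = 6) = (6/8)(2/7)(1/6)(5/5)(4/4) = 0.035714; P(data | r = 7) = (7/8)(1/7)(0/6) = 0.
Weighting by the prior gives 1/5 · 0 = 0, 1/5 · 0.042857 = 0.0085714, 1/5 · 0.053571 = 0.010714, 1/5 · 0.035714 = 0.0071429, 1/5 · 0 = 0; summing to 0.026429.
Dividing through by the total gives posterior P(r = 1 | data) = 0, P(r = 4 | data) = 0.32432, P(r = 5 | data) = 0.40541, P(r = 6 | data) = 0.27027, P(r = 7 | data) = 0.
Averaging over the posterior, P(yellow next | data) = (2/3)(0.32432) + (1/3)(0.40541) + (0)(0.27027) = 0.35135.

0.351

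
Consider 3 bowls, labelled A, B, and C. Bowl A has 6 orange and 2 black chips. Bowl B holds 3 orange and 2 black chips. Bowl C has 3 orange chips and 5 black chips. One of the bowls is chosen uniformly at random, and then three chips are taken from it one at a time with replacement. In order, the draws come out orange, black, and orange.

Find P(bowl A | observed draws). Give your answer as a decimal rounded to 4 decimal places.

0.3775

Compute the likelihood of the observed sequence for each case: P(data | bowl A) = (6/8)(2/8)(6/8) = 0.14062; P(data | bowl B) = (3/5)(2/5)(3/5) = 0.144; P(data | bowl C) = (3/8)(5/8)(3/8) = 0.087891.
Weighting by the prior gives 1/3 · 0.14062 = 0.046875, 1/3 · 0.144 = 0.048, 1/3 · 0.087891 = 0.029297; summing to 0.12417.
Hence P(bowl A | data) = (0.046875) / (0.12417) = 0.3775.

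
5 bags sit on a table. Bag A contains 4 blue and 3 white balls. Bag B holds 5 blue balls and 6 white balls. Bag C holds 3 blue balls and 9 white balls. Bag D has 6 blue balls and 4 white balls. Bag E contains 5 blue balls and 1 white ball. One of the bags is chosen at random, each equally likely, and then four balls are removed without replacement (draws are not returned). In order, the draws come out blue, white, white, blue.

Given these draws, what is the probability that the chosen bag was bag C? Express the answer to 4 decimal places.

0.1350

The likelihood of the observed sequence under each hypothesis: P(data | bag A) = (4/7)(3/6)(2/5)(3/4) = 0.085714; P(data | bag B) = (5/11)(6/10)(5/9)(4/8) = 0.075758; P(data | bag C) = (3/12)(9/11)(8/10)(2/9) = 0.036364; P(data | bag D) = (6/10)(4/9)(3/8)(5/7) = 0.071429; P(data | bag E) = (5/6)(1/5)(0/4) = 0.
The prior-weighted likelihoods are 1/5 · 0.085714 = 0.017143, 1/5 · 0.075758 = 0.015152, 1/5 · 0.036364 = 0.0072727, 1/5 · 0.071429 = 0.014286, 1/5 · 0 = 0; summing to 0.053853.
So P(bag C | data) = (0.0072727) / (0.053853) = 0.13505.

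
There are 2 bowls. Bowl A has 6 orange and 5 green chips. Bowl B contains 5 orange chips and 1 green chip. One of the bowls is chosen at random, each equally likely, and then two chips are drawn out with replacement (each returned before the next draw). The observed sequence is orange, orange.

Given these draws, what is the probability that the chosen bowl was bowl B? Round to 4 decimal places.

Under each hypothesis, the probability of the observed sequence is: P(data | bowl A) = (6/11)(6/11) = 0.29752; P(data | bowl B) = (5/6)(5/6) = 0.69444.
Multiplying each by its prior: 1/2 · 0.29752 = 0.14876, 1/2 · 0.69444 = 0.34722; summing to 0.49598.
Therefore the posterior P(bowl B | data) = (0.34722) / (0.49598) = 0.70007.

0.7001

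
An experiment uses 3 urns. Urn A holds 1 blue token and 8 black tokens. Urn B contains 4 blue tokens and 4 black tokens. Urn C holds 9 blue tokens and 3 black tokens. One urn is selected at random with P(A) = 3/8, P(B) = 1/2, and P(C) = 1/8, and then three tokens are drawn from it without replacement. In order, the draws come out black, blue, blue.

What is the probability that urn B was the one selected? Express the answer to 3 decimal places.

For each hypothesis, P(data | H) works out to: P(data | urn A) = (8/9)(1/8)(0/7) = 0; P(data | urn B) = (4/8)(4/7)(3/6) = 0.14286; P(data | urn C) = (3/12)(9/11)(8/10) = 0.16364.
Multiplying each by its prior: 3/8 · 0 = 0, 1/2 · 0.14286 = 0.071429, 1/8 · 0.16364 = 0.020455; with total 0.091883.
Therefore the posterior P(urn B | data) = (0.071429) / (0.091883) = 0.77739.

0.777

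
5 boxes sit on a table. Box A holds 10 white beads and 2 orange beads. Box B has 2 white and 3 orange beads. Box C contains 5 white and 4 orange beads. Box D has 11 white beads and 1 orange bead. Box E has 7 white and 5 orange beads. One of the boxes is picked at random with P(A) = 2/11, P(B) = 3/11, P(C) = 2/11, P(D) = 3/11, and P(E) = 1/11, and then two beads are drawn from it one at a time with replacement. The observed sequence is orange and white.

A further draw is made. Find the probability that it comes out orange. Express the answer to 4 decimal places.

The likelihood of the observed sequence under each hypothesis: P(data | box A) = (2/12)(10/12) = 0.13889; P(data | box B) = (3/5)(2/5) = 0.24; P(data | box C) = (4/9)(5/9) = 0.24691; P(data | box D) = (1/12)(11/12) = 0.076389; P(data | box E) = (5/12)(7/12) = 0.24306.
The prior-weighted likelihoods are 2/11 · 0.13889 = 0.025253, 3/11 · 0.24 = 0.065455, 2/11 · 0.24691 = 0.044893, 3/11 · 0.076389 = 0.020833, 1/11 · 0.24306 = 0.022096; these sum to 0.17853.
Dividing through by the total gives posterior P(box A | data) = 0.14145, P(box B | data) = 0.36663, P(box C | data) = 0.25146, P(box D | data) = 0.11669, P(box E | data) = 0.12377.
So P(orange next | data) = Σ P(orange next | H) P(H | data) = (1/6)(0.14145) + (3/5)(0.36663) + (4/9)(0.25146) + (1/12)(0.11669) + (5/12)(0.12377) = 0.41661.

0.4166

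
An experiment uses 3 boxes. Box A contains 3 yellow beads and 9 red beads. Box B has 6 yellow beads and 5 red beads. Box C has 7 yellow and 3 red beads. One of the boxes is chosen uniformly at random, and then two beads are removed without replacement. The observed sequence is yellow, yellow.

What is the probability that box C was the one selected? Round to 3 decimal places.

0.595

The likelihood of the observed sequence under each hypothesis: P(data | box A) = (3/12)(2/11) = 1/22; P(data | box B) = (6/11)(5/10) = 3/11; P(data | box C) = (7/10)(6/9) = 7/15.
Multiplying each by its prior: 1/3 · 1/22 = 1/66, 1/3 · 3/11 = 1/11, 1/3 · 7/15 = 7/45; summing to 259/990.
So P(box C | data) = (7/45) / (259/990) = 22/37.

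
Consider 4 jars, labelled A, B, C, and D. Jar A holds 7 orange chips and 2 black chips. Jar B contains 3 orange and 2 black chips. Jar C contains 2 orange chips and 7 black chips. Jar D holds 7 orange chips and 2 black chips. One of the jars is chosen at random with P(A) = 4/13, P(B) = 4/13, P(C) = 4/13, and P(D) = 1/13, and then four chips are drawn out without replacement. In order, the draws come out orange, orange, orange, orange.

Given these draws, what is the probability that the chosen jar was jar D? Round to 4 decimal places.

0.2000

The likelihood of the observed sequence under each hypothesis: P(data | jar A) = (7/9)(6/8)(5/7)(4/6) = 5/18; P(data | jar B) = (3/5)(2/4)(1/3)(0/2) = 0; P(data | jar C) = (2/9)(1/8)(0/7) = 0; P(data | jar D) = (7/9)(6/8)(5/7)(4/6) = 5/18.
Weighting by the prior gives 4/13 · 5/18 = 10/117, 4/13 · 0 = 0, 4/13 · 0 = 0, 1/13 · 5/18 = 5/234; summing to 25/234.
Therefore the posterior P(jar D | data) = (5/234) / (25/234) = 1/5.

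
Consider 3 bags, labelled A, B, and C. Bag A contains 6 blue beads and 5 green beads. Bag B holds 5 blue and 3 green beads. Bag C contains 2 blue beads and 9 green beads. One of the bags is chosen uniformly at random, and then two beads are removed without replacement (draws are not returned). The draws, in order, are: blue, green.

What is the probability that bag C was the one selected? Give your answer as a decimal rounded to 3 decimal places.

For each hypothesis, P(data | H) works out to: P(data | bag A) = (6/11)(5/10) = 0.27273; P(data | bag B) = (5/8)(3/7) = 0.26786; P(data | bag C) = (2/11)(9/10) = 0.16364.
Weighting by the prior gives 1/3 · 0.27273 = 0.090909, 1/3 · 0.26786 = 0.089286, 1/3 · 0.16364 = 0.054545; with total 0.23474.
By Bayes' rule, P(bag C | data) = (0.054545) / (0.23474) = 0.23237.

0.232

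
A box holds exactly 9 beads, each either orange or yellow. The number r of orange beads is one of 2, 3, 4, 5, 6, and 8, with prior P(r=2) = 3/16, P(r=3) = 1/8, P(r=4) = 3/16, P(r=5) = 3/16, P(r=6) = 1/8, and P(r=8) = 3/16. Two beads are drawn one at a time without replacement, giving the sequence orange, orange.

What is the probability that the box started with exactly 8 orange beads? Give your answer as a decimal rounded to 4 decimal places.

The likelihood of the observed sequence under each hypothesis: P(data | r = 2) = (2/9)(1/8) = 1/36; P(data | r = 3) = (3/9)(2/8) = 1/12; P(data | r = 4) = (4/9)(3/8) = 1/6; P(data | r = 5) = (5/9)(4/8) = 5/18; P(data | r = 6) = (6/9)(5/8) = 5/12; P(data | r = 8) = (8/9)(7/8) = 7/9.
Weighting by the prior gives 3/16 · 1/36 = 1/192, 1/8 · 1/12 = 1/96, 3/16 · 1/6 = 1/32, 3/16 · 5/18 = 5/96, 1/8 · 5/12 = 5/96, 3/16 · 7/9 = 7/48; these sum to 19/64.
Hence P(r = 8 | data) = (7/48) / (19/64) = 28/57.

0.4912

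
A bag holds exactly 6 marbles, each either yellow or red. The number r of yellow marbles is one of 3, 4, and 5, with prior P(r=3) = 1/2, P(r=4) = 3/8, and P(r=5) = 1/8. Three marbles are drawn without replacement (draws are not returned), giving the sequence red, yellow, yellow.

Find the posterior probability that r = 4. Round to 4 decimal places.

0.4390

The likelihood of the observed sequence under each hypothesis: P(data | r = 3) = (3/6)(3/5)(2/4) = 3/20; P(data | r = 4) = (2/6)(4/5)(3/4) = 1/5; P(data | r = 5) = (1/6)(5/5)(4/4) = 1/6.
Weighting by the prior gives 1/2 · 3/20 = 3/40, 3/8 · 1/5 = 3/40, 1/8 · 1/6 = 1/48; summing to 41/240.
By Bayes' rule, P(r = 4 | data) = (3/40) / (41/240) = 18/41.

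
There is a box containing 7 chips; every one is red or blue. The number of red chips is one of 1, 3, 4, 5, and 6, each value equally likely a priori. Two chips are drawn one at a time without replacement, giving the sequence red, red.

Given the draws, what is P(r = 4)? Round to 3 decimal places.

0.176

Under each hypothesis, the probability of the observed sequence is: P(data | r = 1) = (1/7)(0/6) = 0; P(data | r = 3) = (3/7)(2/6) = 1/7; P(data | r = 4) = (4/7)(3/6) = 2/7; P(data | r = 5) = (5/7)(4/6) = 10/21; P(data | r = 6) = (6/7)(5/6) = 5/7.
The prior-weighted likelihoods are 1/5 · 0 = 0, 1/5 · 1/7 = 1/35, 1/5 · 2/7 = 2/35, 1/5 · 10/21 = 2/21, 1/5 · 5/7 = 1/7; summing to 34/105.
By Bayes' rule, P(r = 4 | data) = (2/35) / (34/105) = 3/17.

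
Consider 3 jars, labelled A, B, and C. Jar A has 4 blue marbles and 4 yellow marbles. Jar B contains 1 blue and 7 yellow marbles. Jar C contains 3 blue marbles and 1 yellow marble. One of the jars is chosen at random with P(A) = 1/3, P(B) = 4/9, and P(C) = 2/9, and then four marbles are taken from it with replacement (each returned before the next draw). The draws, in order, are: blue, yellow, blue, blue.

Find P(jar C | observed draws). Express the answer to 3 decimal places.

For each hypothesis, P(data | H) works out to: P(data | jar A) = (4/8)(4/8)(4/8)(4/8) = 0.0625; P(data | jar B) = (1/8)(7/8)(1/8)(1/8) = 0.001709; P(data | jar C) = (3/4)(1/4)(3/4)(3/4) = 0.10547.
Multiplying each by its prior: 1/3 · 0.0625 = 0.020833, 4/9 · 0.001709 = 0.00075955, 2/9 · 0.10547 = 0.023438; with total 0.04503.
By Bayes' rule, P(jar C | data) = (0.023438) / (0.04503) = 0.52048.

0.520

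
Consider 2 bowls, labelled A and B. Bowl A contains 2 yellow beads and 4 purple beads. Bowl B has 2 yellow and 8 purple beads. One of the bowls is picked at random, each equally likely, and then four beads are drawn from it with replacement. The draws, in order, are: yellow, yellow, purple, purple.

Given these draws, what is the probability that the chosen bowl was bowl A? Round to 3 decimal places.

0.659

The likelihood of the observed sequence under each hypothesis: P(data | bowl A) = (2/6)(2/6)(4/6)(4/6) = 0.049383; P(data | bowl B) = (2/10)(2/10)(8/10)(8/10) = 0.0256.
The prior-weighted likelihoods are 1/2 · 0.049383 = 0.024691, 1/2 · 0.0256 = 0.0128; these sum to 0.037491.
Therefore the posterior P(bowl A | data) = (0.024691) / (0.037491) = 0.65859.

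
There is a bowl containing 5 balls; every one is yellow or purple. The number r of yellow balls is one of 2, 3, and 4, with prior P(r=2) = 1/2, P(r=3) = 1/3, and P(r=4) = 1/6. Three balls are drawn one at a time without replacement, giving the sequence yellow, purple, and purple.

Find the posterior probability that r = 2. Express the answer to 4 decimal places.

0.7500

The likelihood of the observed sequence under each hypothesis: P(data | r = 2) = (2/5)(3/4)(2/3) = 1/5; P(data | r = 3) = (3/5)(2/4)(1/3) = 1/10; P(data | r = 4) = (4/5)(1/4)(0/3) = 0.
Multiplying each by its prior: 1/2 · 1/5 = 1/10, 1/3 · 1/10 = 1/30, 1/6 · 0 = 0; summing to 2/15.
By Bayes' rule, P(r = 2 | data) = (1/10) / (2/15) = 3/4.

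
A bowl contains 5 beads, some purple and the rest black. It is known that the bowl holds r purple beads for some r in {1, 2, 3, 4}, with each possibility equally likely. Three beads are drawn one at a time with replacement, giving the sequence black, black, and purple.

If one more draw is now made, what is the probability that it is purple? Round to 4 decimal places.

Compute the likelihood of the observed sequence for each case: P(data | r = 1) = (4/5)(4/5)(1/5) = 16/125; P(data | r = 2) = (3/5)(3/5)(2/5) = 18/125; P(data | r = 3) = (2/5)(2/5)(3/5) = 12/125; P(data | r = 4) = (1/5)(1/5)(4/5) = 4/125.
Weighting by the prior gives 1/4 · 16/125 = 4/125, 1/4 · 18/125 = 9/250, 1/4 · 12/125 = 3/125, 1/4 · 4/125 = 1/125; summing to 1/10.
The posterior is then P(r = 1 | data) = 8/25, P(r = 2 | data) = 9/25, P(r = 3 | data) = 6/25, P(r = 4 | data) = 2/25.
So P(purple next | data) = Σ P(purple next | H) P(H | data) = (1/5)(8/25) + (2/5)(9/25) + (3/5)(6/25) + (4/5)(2/25) = 52/125.

0.4160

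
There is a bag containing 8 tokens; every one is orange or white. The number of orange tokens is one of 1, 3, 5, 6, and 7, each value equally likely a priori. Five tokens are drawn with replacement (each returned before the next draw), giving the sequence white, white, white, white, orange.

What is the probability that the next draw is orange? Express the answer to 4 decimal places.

Under each hypothesis, the probability of the observed sequence is: P(data | r = 1) = (7/8)(7/8)(7/8)(7/8)(1/8) = 0.073273; P(data | r = 3) = (5/8)(5/8)(5/8)(5/8)(3/8) = 0.05722; P(data | r = 5) = (3/8)(3/8)(3/8)(3/8)(5/8) = 0.01236; P(data | r = 6) = (2/8)(2/8)(2/8)(2/8)(6/8) = 0.0029297; P(data | r = 7) = (1/8)(1/8)(1/8)(1/8)(7/8) = 0.00021362.
The prior-weighted likelihoods are 1/5 · 0.073273 = 0.014655, 1/5 · 0.05722 = 0.011444, 1/5 · 0.01236 = 0.0024719, 1/5 · 0.0029297 = 0.00058594, 1/5 · 0.00021362 = 4.2725e-05; with total 0.029199.
Dividing through by the total gives posterior P(r = 1 | data) = 0.50188, P(r = 3 | data) = 0.39193, P(r = 5 | data) = 0.084657, P(r = 6 | data) = 0.020067, P(r = 7 | data) = 0.0014632.
The predictive probability is P(orange next | data) = (1/8)(0.50188) + (3/8)(0.39193) + (5/8)(0.084657) + (3/4)(0.020067) + (7/8)(0.0014632) = 0.27895.

0.2790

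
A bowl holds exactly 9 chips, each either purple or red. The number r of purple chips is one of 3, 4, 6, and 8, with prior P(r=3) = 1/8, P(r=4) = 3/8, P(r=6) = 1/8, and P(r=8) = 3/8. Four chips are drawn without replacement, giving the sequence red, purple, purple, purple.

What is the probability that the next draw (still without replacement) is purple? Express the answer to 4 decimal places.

The likelihood of the observed sequence under each hypothesis: P(data | r = 3) = (6/9)(3/8)(2/7)(1/6) = 1/84; P(data | r = 4) = (5/9)(4/8)(3/7)(2/6) = 5/126; P(data | r = 6) = (3/9)(6/8)(5/7)(4/6) = 5/42; P(data | r = 8) = (1/9)(8/8)(7/7)(6/6) = 1/9.
Multiplying each by its prior: 1/8 · 1/84 = 1/672, 3/8 · 5/126 = 5/336, 1/8 · 5/42 = 5/336, 3/8 · 1/9 = 1/24; with total 7/96.
The posterior is then P(r = 3 | data) = 1/49, P(r = 4 | data) = 10/49, P(r = 6 | data) = 10/49, P(r = 8 | data) = 4/7.
The predictive probability is P(purple next | data) = (0)(1/49) + (1/5)(10/49) + (3/5)(10/49) + (1)(4/7) = 36/49.

0.7347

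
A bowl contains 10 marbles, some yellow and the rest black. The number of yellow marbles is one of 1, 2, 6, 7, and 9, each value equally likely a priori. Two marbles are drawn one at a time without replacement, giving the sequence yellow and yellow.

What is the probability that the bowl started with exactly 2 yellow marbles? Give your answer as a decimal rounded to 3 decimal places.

0.014

For each hypothesis, P(data | H) works out to: P(data | r = 1) = (1/10)(0/9) = 0; P(data | r = 2) = (2/10)(1/9) = 1/45; P(data | r = 6) = (6/10)(5/9) = 1/3; P(data | r = 7) = (7/10)(6/9) = 7/15; P(data | r = 9) = (9/10)(8/9) = 4/5.
Multiplying each by its prior: 1/5 · 0 = 0, 1/5 · 1/45 = 1/225, 1/5 · 1/3 = 1/15, 1/5 · 7/15 = 7/75, 1/5 · 4/5 = 4/25; with total 73/225.
So P(r = 2 | data) = (1/225) / (73/225) = 1/73.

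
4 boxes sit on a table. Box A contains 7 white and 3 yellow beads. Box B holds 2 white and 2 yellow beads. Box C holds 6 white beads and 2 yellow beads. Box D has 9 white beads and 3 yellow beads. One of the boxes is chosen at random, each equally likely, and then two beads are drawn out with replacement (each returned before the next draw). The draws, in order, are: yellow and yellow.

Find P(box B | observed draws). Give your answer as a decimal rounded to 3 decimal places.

0.538

For each hypothesis, P(data | H) works out to: P(data | box A) = (3/10)(3/10) = 9/100; P(data | box B) = (2/4)(2/4) = 1/4; P(data | box C) = (2/8)(2/8) = 1/16; P(data | box D) = (3/12)(3/12) = 1/16.
The prior-weighted likelihoods are 1/4 · 9/100 = 9/400, 1/4 · 1/4 = 1/16, 1/4 · 1/16 = 1/64, 1/4 · 1/16 = 1/64; with total 93/800.
Therefore the posterior P(box B | data) = (1/16) / (93/800) = 50/93.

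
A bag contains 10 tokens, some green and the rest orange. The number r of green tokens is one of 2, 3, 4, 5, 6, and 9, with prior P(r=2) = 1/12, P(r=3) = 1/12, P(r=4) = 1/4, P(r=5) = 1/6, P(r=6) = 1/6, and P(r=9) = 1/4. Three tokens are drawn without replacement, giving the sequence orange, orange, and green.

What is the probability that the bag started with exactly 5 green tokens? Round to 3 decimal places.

0.212

For each hypothesis, P(data | H) works out to: P(data | r = 2) = (8/10)(7/9)(2/8) = 0.15556; P(data | r = 3) = (7/10)(6/9)(3/8) = 0.175; P(data | r = 4) = (6/10)(5/9)(4/8) = 0.16667; P(data | r = 5) = (5/10)(4/9)(5/8) = 0.13889; P(data | r = 6) = (4/10)(3/9)(6/8) = 0.1; P(data | r = 9) = (1/10)(0/9) = 0.
Multiplying each by its prior: 1/12 · 0.15556 = 0.012963, 1/12 · 0.175 = 0.014583, 1/4 · 0.16667 = 0.041667, 1/6 · 0.13889 = 0.023148, 1/6 · 0.1 = 0.016667, 1/4 · 0 = 0; with total 0.10903.
By Bayes' rule, P(r = 5 | data) = (0.023148) / (0.10903) = 0.21231.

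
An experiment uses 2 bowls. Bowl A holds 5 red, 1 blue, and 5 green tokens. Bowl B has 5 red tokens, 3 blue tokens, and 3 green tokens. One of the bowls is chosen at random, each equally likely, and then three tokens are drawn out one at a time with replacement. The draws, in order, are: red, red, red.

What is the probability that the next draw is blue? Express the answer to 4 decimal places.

0.1818

The likelihood of the observed sequence under each hypothesis: P(data | bowl A) = (5/11)(5/11)(5/11) = 0.093914; P(data | bowl B) = (5/11)(5/11)(5/11) = 0.093914.
The prior-weighted likelihoods are 1/2 · 0.093914 = 0.046957, 1/2 · 0.093914 = 0.046957; summing to 0.093914.
Dividing through by the total gives posterior P(bowl A | data) = 0.5, P(bowl B | data) = 0.5.
The predictive probability is P(blue next | data) = (1/11)(0.5) + (3/11)(0.5) = 0.18182.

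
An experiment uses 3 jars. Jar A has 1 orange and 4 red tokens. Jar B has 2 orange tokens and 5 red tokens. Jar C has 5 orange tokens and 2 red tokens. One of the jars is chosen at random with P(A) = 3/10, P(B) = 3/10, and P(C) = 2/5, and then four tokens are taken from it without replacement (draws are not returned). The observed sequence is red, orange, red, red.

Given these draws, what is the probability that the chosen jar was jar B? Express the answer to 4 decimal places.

For each hypothesis, P(data | H) works out to: P(data | jar A) = (4/5)(1/4)(3/3)(2/2) = 1/5; P(data | jar B) = (5/7)(2/6)(4/5)(3/4) = 1/7; P(data | jar C) = (2/7)(5/6)(1/5)(0/4) = 0.
Multiplying each by its prior: 3/10 · 1/5 = 3/50, 3/10 · 1/7 = 3/70, 2/5 · 0 = 0; summing to 18/175.
So P(jar B | data) = (3/70) / (18/175) = 5/12.

0.4167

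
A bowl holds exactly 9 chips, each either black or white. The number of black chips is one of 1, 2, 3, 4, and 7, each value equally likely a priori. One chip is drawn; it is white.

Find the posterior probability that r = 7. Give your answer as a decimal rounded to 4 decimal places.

Compute the likelihood of this draw for each case: P(data | r = 1) = (8/9) = 8/9; P(data | r = 2) = (7/9) = 7/9; P(data | r = 3) = (6/9) = 2/3; P(data | r = 4) = (5/9) = 5/9; P(data | r = 7) = (2/9) = 2/9.
Multiplying each by its prior: 1/5 · 8/9 = 8/45, 1/5 · 7/9 = 7/45, 1/5 · 2/3 = 2/15, 1/5 · 5/9 = 1/9, 1/5 · 2/9 = 2/45; summing to 28/45.
Therefore the posterior P(r = 7 | data) = (2/45) / (28/45) = 1/14.

0.0714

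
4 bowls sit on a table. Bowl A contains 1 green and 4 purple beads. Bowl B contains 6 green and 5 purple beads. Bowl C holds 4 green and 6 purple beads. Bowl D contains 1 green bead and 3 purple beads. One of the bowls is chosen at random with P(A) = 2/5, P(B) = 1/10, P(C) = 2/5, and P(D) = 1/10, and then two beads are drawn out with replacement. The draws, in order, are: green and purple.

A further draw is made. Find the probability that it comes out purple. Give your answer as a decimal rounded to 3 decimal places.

0.659

Compute the likelihood of the observed sequence for each case: P(data | bowl A) = (1/5)(4/5) = 0.16; P(data | bowl B) = (6/11)(5/11) = 0.24793; P(data | bowl C) = (4/10)(6/10) = 0.24; P(data | bowl D) = (1/4)(3/4) = 0.1875.
Multiplying each by its prior: 2/5 · 0.16 = 0.064, 1/10 · 0.24793 = 0.024793, 2/5 · 0.24 = 0.096, 1/10 · 0.1875 = 0.01875; summing to 0.20354.
Normalising, the posterior is P(bowl A | data) = 0.31443, P(bowl B | data) = 0.12181, P(bowl C | data) = 0.47164, P(bowl D | data) = 0.092118.
So P(purple next | data) = Σ P(purple next | H) P(H | data) = (4/5)(0.31443) + (5/11)(0.12181) + (3/5)(0.47164) + (3/4)(0.092118) = 0.65899.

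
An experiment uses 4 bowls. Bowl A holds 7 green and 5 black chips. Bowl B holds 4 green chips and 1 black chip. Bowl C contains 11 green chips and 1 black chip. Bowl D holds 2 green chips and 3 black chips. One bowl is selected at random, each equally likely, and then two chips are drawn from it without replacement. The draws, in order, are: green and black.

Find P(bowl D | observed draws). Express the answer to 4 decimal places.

0.3536

Under each hypothesis, the probability of the observed sequence is: P(data | bowl A) = (7/12)(5/11) = 35/132; P(data | bowl B) = (4/5)(1/4) = 1/5; P(data | bowl C) = (11/12)(1/11) = 1/12; P(data | bowl D) = (2/5)(3/4) = 3/10.
The prior-weighted likelihoods are 1/4 · 35/132 = 35/528, 1/4 · 1/5 = 1/20, 1/4 · 1/12 = 1/48, 1/4 · 3/10 = 3/40; these sum to 7/33.
Hence P(bowl D | data) = (3/40) / (7/33) = 99/280.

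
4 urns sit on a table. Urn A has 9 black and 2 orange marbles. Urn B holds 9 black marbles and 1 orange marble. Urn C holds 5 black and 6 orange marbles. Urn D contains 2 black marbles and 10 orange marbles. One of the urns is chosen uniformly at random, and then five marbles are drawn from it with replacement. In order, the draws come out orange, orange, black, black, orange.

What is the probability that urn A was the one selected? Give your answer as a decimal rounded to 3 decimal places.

Compute the likelihood of the observed sequence for each case: P(data | urn A) = (2/11)(2/11)(9/11)(9/11)(2/11) = 0.0040236; P(data | urn B) = (1/10)(1/10)(9/10)(9/10)(1/10) = 0.00081; P(data | urn C) = (6/11)(6/11)(5/11)(5/11)(6/11) = 0.03353; P(data | urn D) = (10/12)(10/12)(2/12)(2/12)(10/12) = 0.016075.
Multiplying each by its prior: 1/4 · 0.0040236 = 0.0010059, 1/4 · 0.00081 = 0.0002025, 1/4 · 0.03353 = 0.0083824, 1/4 · 0.016075 = 0.0040188; with total 0.01361.
By Bayes' rule, P(urn A | data) = (0.0010059) / (0.01361) = 0.07391.

0.074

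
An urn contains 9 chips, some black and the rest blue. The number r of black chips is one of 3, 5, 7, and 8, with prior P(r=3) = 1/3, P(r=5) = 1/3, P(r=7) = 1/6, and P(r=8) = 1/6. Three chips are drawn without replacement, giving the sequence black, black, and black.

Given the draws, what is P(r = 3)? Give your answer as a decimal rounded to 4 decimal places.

The likelihood of the observed sequence under each hypothesis: P(data | r = 3) = (3/9)(2/8)(1/7) = 1/84; P(data | r = 5) = (5/9)(4/8)(3/7) = 5/42; P(data | r = 7) = (7/9)(6/8)(5/7) = 5/12; P(data | r = 8) = (8/9)(7/8)(6/7) = 2/3.
Weighting by the prior gives 1/3 · 1/84 = 1/252, 1/3 · 5/42 = 5/126, 1/6 · 5/12 = 5/72, 1/6 · 2/3 = 1/9; with total 113/504.
Therefore the posterior P(r = 3 | data) = (1/252) / (113/504) = 2/113.

0.0177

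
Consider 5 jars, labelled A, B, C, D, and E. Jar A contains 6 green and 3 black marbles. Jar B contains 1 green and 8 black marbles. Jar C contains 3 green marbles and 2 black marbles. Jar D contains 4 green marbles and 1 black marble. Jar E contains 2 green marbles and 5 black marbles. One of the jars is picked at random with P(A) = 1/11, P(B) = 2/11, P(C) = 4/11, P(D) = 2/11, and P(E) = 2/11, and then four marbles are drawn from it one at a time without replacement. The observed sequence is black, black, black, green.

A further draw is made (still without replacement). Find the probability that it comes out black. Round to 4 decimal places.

For each hypothesis, P(data | H) works out to: P(data | jar A) = (3/9)(2/8)(1/7)(6/6) = 0.011905; P(data | jar B) = (8/9)(7/8)(6/7)(1/6) = 0.11111; P(data | jar C) = (2/5)(1/4)(0/3) = 0; P(data | jar D) = (1/5)(0/4) = 0; P(data | jar E) = (5/7)(4/6)(3/5)(2/4) = 0.14286.
Weighting by the prior gives 1/11 · 0.011905 = 0.0010823, 2/11 · 0.11111 = 0.020202, 4/11 · 0 = 0, 2/11 · 0 = 0, 2/11 · 0.14286 = 0.025974; these sum to 0.047258.
Dividing through by the total gives posterior P(jar A | data) = 0.022901, P(jar B | data) = 0.42748, P(jar C | data) = 0, P(jar D | data) = 0, P(jar E | data) = 0.54962.
The predictive probability is P(black next | data) = (0)(0.022901) + (1)(0.42748) + (2/3)(0.54962) = 0.79389.

0.7939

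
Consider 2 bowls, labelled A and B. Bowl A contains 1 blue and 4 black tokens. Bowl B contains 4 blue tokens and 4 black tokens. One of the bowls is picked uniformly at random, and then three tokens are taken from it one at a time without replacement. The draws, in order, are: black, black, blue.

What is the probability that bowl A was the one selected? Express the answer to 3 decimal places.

0.583

Under each hypothesis, the probability of the observed sequence is: P(data | bowl A) = (4/5)(3/4)(1/3) = 1/5; P(data | bowl B) = (4/8)(3/7)(4/6) = 1/7.
Weighting by the prior gives 1/2 · 1/5 = 1/10, 1/2 · 1/7 = 1/14; summing to 6/35.
Hence P(bowl A | data) = (1/10) / (6/35) = 7/12.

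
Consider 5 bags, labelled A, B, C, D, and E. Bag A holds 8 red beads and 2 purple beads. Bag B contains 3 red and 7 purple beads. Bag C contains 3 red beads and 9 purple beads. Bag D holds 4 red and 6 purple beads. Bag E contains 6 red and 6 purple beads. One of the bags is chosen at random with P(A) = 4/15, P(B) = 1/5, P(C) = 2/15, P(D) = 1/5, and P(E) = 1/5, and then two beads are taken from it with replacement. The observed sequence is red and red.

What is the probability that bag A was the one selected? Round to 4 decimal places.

0.6117

Compute the likelihood of the observed sequence for each case: P(data | bag A) = (8/10)(8/10) = 16/25; P(data | bag B) = (3/10)(3/10) = 9/100; P(data | bag C) = (3/12)(3/12) = 1/16; P(data | bag D) = (4/10)(4/10) = 4/25; P(data | bag E) = (6/12)(6/12) = 1/4.
Weighting by the prior gives 4/15 · 16/25 = 64/375, 1/5 · 9/100 = 9/500, 2/15 · 1/16 = 1/120, 1/5 · 4/25 = 4/125, 1/5 · 1/4 = 1/20; summing to 279/1000.
Therefore the posterior P(bag A | data) = (64/375) / (279/1000) = 512/837.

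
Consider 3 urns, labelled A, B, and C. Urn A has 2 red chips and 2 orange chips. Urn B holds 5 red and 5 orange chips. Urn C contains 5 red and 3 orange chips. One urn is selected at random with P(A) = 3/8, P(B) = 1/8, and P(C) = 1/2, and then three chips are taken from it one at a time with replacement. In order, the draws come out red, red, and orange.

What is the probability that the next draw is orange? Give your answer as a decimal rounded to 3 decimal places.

0.433

For each hypothesis, P(data | H) works out to: P(data | urn A) = (2/4)(2/4)(2/4) = 0.125; P(data | urn B) = (5/10)(5/10)(5/10) = 0.125; P(data | urn C) = (5/8)(5/8)(3/8) = 0.14648.
Multiplying each by its prior: 3/8 · 0.125 = 0.046875, 1/8 · 0.125 = 0.015625, 1/2 · 0.14648 = 0.073242; these sum to 0.13574.
Normalising, the posterior is P(urn A | data) = 0.34532, P(urn B | data) = 0.11511, P(urn C | data) = 0.53957.
The predictive probability is P(orange next | data) = (1/2)(0.34532) + (1/2)(0.11511) + (3/8)(0.53957) = 0.43255.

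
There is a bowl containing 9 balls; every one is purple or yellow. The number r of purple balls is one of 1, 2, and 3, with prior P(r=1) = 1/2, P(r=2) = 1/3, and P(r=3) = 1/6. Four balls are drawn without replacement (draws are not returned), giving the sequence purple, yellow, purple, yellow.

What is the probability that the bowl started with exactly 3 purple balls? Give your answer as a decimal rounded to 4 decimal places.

0.5172

The likelihood of the observed sequence under each hypothesis: P(data | r = 1) = (1/9)(8/8)(0/7) = 0; P(data | r = 2) = (2/9)(7/8)(1/7)(6/6) = 0.027778; P(data | r = 3) = (3/9)(6/8)(2/7)(5/6) = 0.059524.
The prior-weighted likelihoods are 1/2 · 0 = 0, 1/3 · 0.027778 = 0.0092593, 1/6 · 0.059524 = 0.0099206; summing to 0.01918.
Hence P(r = 3 | data) = (0.0099206) / (0.01918) = 0.51724.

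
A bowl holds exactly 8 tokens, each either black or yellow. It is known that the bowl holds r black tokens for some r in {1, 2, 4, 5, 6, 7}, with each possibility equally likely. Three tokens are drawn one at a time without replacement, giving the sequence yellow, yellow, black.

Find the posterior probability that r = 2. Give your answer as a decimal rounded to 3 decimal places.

Under each hypothesis, the probability of the observed sequence is: P(data | r = 1) = (7/8)(6/7)(1/6) = 1/8; P(data | r = 2) = (6/8)(5/7)(2/6) = 5/28; P(data | r = 4) = (4/8)(3/7)(4/6) = 1/7; P(data | r = 5) = (3/8)(2/7)(5/6) = 5/56; P(data | r = 6) = (2/8)(1/7)(6/6) = 1/28; P(data | r = 7) = (1/8)(0/7) = 0.
The prior-weighted likelihoods are 1/6 · 1/8 = 1/48, 1/6 · 5/28 = 5/168, 1/6 · 1/7 = 1/42, 1/6 · 5/56 = 5/336, 1/6 · 1/28 = 1/168, 1/6 · 0 = 0; with total 2/21.
By Bayes' rule, P(r = 2 | data) = (5/168) / (2/21) = 5/16.

0.313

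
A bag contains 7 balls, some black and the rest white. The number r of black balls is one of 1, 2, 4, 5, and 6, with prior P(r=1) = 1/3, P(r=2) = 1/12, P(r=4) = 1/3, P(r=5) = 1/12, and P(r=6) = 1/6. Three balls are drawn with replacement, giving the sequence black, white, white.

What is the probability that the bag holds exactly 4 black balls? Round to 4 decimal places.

For each hypothesis, P(data | H) works out to: P(data | r = 1) = (1/7)(6/7)(6/7) = 0.10496; P(data | r = 2) = (2/7)(5/7)(5/7) = 0.14577; P(data | r = 4) = (4/7)(3/7)(3/7) = 0.10496; P(data | r = 5) = (5/7)(2/7)(2/7) = 0.058309; P(data | r = 6) = (6/7)(1/7)(1/7) = 0.017493.
The prior-weighted likelihoods are 1/3 · 0.10496 = 0.034985, 1/12 · 0.14577 = 0.012148, 1/3 · 0.10496 = 0.034985, 1/12 · 0.058309 = 0.0048591, 1/6 · 0.017493 = 0.0029155; these sum to 0.089893.
Therefore the posterior P(r = 4 | data) = (0.034985) / (0.089893) = 0.38919.

0.3892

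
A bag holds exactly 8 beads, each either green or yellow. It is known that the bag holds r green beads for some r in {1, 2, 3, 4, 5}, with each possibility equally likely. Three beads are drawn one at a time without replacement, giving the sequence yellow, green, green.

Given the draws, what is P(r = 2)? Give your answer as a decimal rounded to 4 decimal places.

0.0800

Compute the likelihood of the observed sequence for each case: P(data | r = 1) = (7/8)(1/7)(0/6) = 0; P(data | r = 2) = (6/8)(2/7)(1/6) = 1/28; P(data | r = 3) = (5/8)(3/7)(2/6) = 5/56; P(data | r = 4) = (4/8)(4/7)(3/6) = 1/7; P(data | r = 5) = (3/8)(5/7)(4/6) = 5/28.
The prior-weighted likelihoods are 1/5 · 0 = 0, 1/5 · 1/28 = 1/140, 1/5 · 5/56 = 1/56, 1/5 · 1/7 = 1/35, 1/5 · 5/28 = 1/28; these sum to 5/56.
By Bayes' rule, P(r = 2 | data) = (1/140) / (5/56) = 2/25.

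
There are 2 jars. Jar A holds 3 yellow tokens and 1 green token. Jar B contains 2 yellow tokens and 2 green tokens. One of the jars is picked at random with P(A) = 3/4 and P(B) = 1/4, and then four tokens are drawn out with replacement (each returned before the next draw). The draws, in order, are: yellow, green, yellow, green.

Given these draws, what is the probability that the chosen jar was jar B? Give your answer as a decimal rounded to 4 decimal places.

0.3721

The likelihood of the observed sequence under each hypothesis: P(data | jar A) = (3/4)(1/4)(3/4)(1/4) = 0.035156; P(data | jar B) = (2/4)(2/4)(2/4)(2/4) = 0.0625.
Multiplying each by its prior: 3/4 · 0.035156 = 0.026367, 1/4 · 0.0625 = 0.015625; with total 0.041992.
By Bayes' rule, P(jar B | data) = (0.015625) / (0.041992) = 0.37209.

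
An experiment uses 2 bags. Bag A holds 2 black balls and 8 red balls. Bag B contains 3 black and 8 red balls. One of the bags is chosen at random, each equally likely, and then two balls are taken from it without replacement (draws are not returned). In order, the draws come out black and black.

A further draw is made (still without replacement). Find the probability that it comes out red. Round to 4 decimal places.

Under each hypothesis, the probability of the observed sequence is: P(data | bag A) = (2/10)(1/9) = 1/45; P(data | bag B) = (3/11)(2/10) = 3/55.
The prior-weighted likelihoods are 1/2 · 1/45 = 1/90, 1/2 · 3/55 = 3/110; with total 19/495.
The posterior is then P(bag A | data) = 11/38, P(bag B | data) = 27/38.
Averaging over the posterior, P(red next | data) = (1)(11/38) + (8/9)(27/38) = 35/38.

0.9211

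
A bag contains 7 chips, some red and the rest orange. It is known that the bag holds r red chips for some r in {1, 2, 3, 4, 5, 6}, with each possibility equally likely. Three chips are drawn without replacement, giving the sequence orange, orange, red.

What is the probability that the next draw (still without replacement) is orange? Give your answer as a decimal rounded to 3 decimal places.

0.600

The likelihood of the observed sequence under each hypothesis: P(data | r = 1) = (6/7)(5/6)(1/5) = 1/7; P(data | r = 2) = (5/7)(4/6)(2/5) = 4/21; P(data | r = 3) = (4/7)(3/6)(3/5) = 6/35; P(data | r = 4) = (3/7)(2/6)(4/5) = 4/35; P(data | r = 5) = (2/7)(1/6)(5/5) = 1/21; P(data | r = 6) = (1/7)(0/6) = 0.
Multiplying each by its prior: 1/6 · 1/7 = 1/42, 1/6 · 4/21 = 2/63, 1/6 · 6/35 = 1/35, 1/6 · 4/35 = 2/105, 1/6 · 1/21 = 1/126, 1/6 · 0 = 0; summing to 1/9.
The posterior is then P(r = 1 | data) = 3/14, P(r = 2 | data) = 2/7, P(r = 3 | data) = 9/35, P(r = 4 | data) = 6/35, P(r = 5 | data) = 1/14, P(r = 6 | data) = 0.
Averaging over the posterior, P(orange next | data) = (1)(3/14) + (3/4)(2/7) + (1/2)(9/35) + (1/4)(6/35) + (0)(1/14) = 3/5.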